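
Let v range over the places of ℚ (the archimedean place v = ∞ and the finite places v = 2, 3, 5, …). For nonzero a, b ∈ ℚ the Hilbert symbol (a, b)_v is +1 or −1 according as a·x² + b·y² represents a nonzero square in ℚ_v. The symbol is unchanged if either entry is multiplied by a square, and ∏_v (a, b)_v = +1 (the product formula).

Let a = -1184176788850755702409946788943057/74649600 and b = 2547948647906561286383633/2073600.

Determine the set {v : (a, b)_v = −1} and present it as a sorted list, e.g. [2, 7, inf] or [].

Mod squares: a ≡ -46750697, b ≡ 17. Check v ∈ {∞, 2, 3, 5, 7, 13, 17, 19, 23, 29, 31}.
v=2: v_2(a)=-12, v_2(b)=-10; units ≡ 7, 1 (mod 8); ε·ε+αω+βω = 1·0+-12·0+-10·0 ≡ 0  ⇒  (a,b)_2 = +1.
v=31: a=31^3·(≡2), b=31^2·(≡21) mod 31; (2|31)=+1, (21|31)=-1; (−1)^{3·2·15}·(+1)^2·(-1)^3 = -1.
v=∞: -46750697 < 0 and 17 > 0  ⇒  (a,b)_∞ = +1.
v=19: a=19^3·(≡2), b=19^2·(≡7) mod 19; (2|19)=-1, (7|19)=+1; (−1)^{3·2·9}·(-1)^2·(+1)^3 = +1.
v=5: a=5^-2·(≡2), b=5^-2·(≡2) mod 5; (2|5)=-1, (2|5)=-1; (−1)^{-2·-2·2}·(-1)^-2·(-1)^-2 = +1.
v=17: a=17^3·(≡2), b=17^3·(≡2) mod 17; (2|17)=+1, (2|17)=+1; (−1)^{3·3·8}·(+1)^3·(+1)^3 = +1.
v=29: a=29^3·(≡17), b=29^2·(≡11) mod 29; (17|29)=-1, (11|29)=-1; (−1)^{3·2·14}·(-1)^2·(-1)^3 = -1.
v=7: a=7^7·(≡2), b=7^6·(≡6) mod 7; (2|7)=+1, (6|7)=-1; (−1)^{7·6·3}·(+1)^6·(-1)^7 = -1.
v=3: a=3^-6·(≡1), b=3^-4·(≡2) mod 3; (1|3)=+1, (2|3)=-1; (−1)^{-6·-4·1}·(+1)^-4·(-1)^-6 = +1.
v=23: a=23^3·(≡2), b=23^2·(≡17) mod 23; (2|23)=+1, (17|23)=-1; (−1)^{3·2·11}·(+1)^2·(-1)^3 = -1.
v=13: a=13^6·(≡7), b=13^4·(≡1) mod 13; (7|13)=-1, (1|13)=+1; (−1)^{6·4·6}·(-1)^4·(+1)^6 = +1.
(-46750697, 17 / ℚ) ramifies at {7, 23, 29, 31}: a division algebra.

[7, 23, 29, 31]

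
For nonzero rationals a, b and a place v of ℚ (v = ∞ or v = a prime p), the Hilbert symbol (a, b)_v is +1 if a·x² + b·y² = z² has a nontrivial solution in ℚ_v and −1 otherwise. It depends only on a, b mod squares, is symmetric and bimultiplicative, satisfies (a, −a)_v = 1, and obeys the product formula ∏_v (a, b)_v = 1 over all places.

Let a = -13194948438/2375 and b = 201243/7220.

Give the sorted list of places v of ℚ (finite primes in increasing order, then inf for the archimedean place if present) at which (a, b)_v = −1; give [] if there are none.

(a, b) ≡ (-170810, 15) mod (ℚ^×)²; places V = {2, 3, 5, 7, 19, 29, 31, 37, 43, ∞}.
(a,b)_37: α=0, u≡5; β=2, v≡22 (mod 37); (5|37)=-1, (22|37)=-1; sign (−1)^0·-1^2·-1^0 = +1.
(a,b)_19: α=-1, u≡1; β=-2, v≡14 (mod 19); (1|19)=+1, (14|19)=-1; sign (−1)^0·+1^-2·-1^-1 = -1.
(a,b)_3: α=4, u≡1; β=1, v≡2 (mod 3); (1|3)=+1, (2|3)=-1; sign (−1)^0·+1^1·-1^4 = +1.
(a,b)_29: α=1, u≡18; β=0, v≡17 (mod 29); (18|29)=-1, (17|29)=-1; sign (−1)^0·-1^0·-1^1 = -1.
(a,b)_43: α=2, u≡19; β=0, v≡10 (mod 43); (19|43)=-1, (10|43)=+1; sign (−1)^0·-1^0·+1^2 = +1.
(a,b)_∞: sgn(-170810)=−, sgn(15)=+, so +1.
(a,b)_31: α=1, u≡14; β=0, v≡3 (mod 31); (14|31)=+1, (3|31)=-1; sign (−1)^0·+1^0·-1^1 = -1.
(a,b)_5: α=-3, u≡3; β=-1, v≡2 (mod 5); (3|5)=-1, (2|5)=-1; sign (−1)^0·-1^-1·-1^-3 = +1.
(a,b)_2: α=1, β=-2; u≡3, v≡7 (mod 8); ε(u)ε(v)=1·1, αω(v)=1·0, βω(u)=-2·1; sum ≡ 1  ⇒  -1.
(a,b)_7: α=2, u≡2; β=2, v≡4 (mod 7); (2|7)=+1, (4|7)=+1; sign (−1)^0·+1^2·+1^2 = +1.
Ram(-170810, 15) = {2, 19, 29, 31}; no ℚ_2-point on the conic.

[2, 19, 29, 31]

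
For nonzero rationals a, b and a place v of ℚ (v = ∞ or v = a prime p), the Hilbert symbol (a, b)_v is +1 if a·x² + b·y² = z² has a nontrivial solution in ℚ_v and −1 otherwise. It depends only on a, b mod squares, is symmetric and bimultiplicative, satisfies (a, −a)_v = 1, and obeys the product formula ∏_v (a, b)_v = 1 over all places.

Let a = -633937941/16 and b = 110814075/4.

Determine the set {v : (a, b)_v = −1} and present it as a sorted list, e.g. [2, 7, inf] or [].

Mod squares: a ≡ -1437501, b ≡ 54723. Check v ∈ {∞, 2, 3, 5, 7, 13, 17, 29, 31, 37, 41}.
v=41: a=41^1·(≡14), b=41^0·(≡34) mod 41; (14|41)=-1, (34|41)=-1; (−1)^{1·0·20}·(-1)^0·(-1)^1 = -1.
v=2: v_2(a)=-4, v_2(b)=-2; units ≡ 3, 3 (mod 8); ε·ε+αω+βω = 1·1+-4·1+-2·1 ≡ 1  ⇒  (a,b)_2 = -1.
v=7: a=7^2·(≡5), b=7^0·(≡2) mod 7; (5|7)=-1, (2|7)=+1; (−1)^{2·0·3}·(-1)^0·(+1)^2 = +1.
v=29: a=29^1·(≡26), b=29^1·(≡12) mod 29; (26|29)=-1, (12|29)=-1; (−1)^{1·1·14}·(-1)^1·(-1)^1 = +1.
v=17: a=17^0·(≡2), b=17^1·(≡3) mod 17; (2|17)=+1, (3|17)=-1; (−1)^{0·1·8}·(+1)^1·(-1)^0 = +1.
v=∞: -1437501 < 0 and 54723 > 0  ⇒  (a,b)_∞ = +1.
v=3: a=3^3·(≡2), b=3^5·(≡1) mod 3; (2|3)=-1, (1|3)=+1; (−1)^{3·5·1}·(-1)^5·(+1)^3 = +1.
v=5: a=5^0·(≡4), b=5^2·(≡2) mod 5; (4|5)=+1, (2|5)=-1; (−1)^{0·2·2}·(+1)^2·(-1)^0 = +1.
v=13: a=13^1·(≡4), b=13^0·(≡2) mod 13; (4|13)=+1, (2|13)=-1; (−1)^{1·0·6}·(+1)^0·(-1)^1 = -1.
v=37: a=37^0·(≡35), b=37^1·(≡21) mod 37; (35|37)=-1, (21|37)=+1; (−1)^{0·1·18}·(-1)^1·(+1)^0 = -1.
v=31: a=31^1·(≡8), b=31^0·(≡20) mod 31; (8|31)=+1, (20|31)=+1; (−1)^{1·0·15}·(+1)^0·(+1)^1 = +1.
Ram(-1437501, 54723) = {2, 13, 37, 41}; no ℚ_2-point on the conic.

[2, 13, 37, 41]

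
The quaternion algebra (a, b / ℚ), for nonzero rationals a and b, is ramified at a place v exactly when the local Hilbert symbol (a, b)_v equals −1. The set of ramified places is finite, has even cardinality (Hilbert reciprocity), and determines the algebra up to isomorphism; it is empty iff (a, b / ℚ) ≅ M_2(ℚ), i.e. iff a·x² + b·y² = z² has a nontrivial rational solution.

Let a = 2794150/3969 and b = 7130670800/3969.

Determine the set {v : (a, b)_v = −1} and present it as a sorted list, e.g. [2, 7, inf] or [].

(a, b) ≡ (111766, 21197) mod (ℚ^×)²; places V = {2, 3, 5, 7, 11, 29, 41, 47, ∞}.
(a,b)_11: α=0, u≡2; β=1, v≡2 (mod 11); (2|11)=-1, (2|11)=-1; sign (−1)^0·-1^1·-1^0 = -1.
(a,b)_5: α=2, u≡4; β=2, v≡3 (mod 5); (4|5)=+1, (3|5)=-1; sign (−1)^0·+1^2·-1^2 = +1.
(a,b)_3: α=-4, u≡1; β=-4, v≡2 (mod 3); (1|3)=+1, (2|3)=-1; sign (−1)^0·+1^-4·-1^-4 = +1.
(a,b)_41: α=1, u≡40; β=1, v≡31 (mod 41); (40|41)=+1, (31|41)=+1; sign (−1)^0·+1^1·+1^1 = +1.
(a,b)_7: α=-2, u≡4; β=-2, v≡2 (mod 7); (4|7)=+1, (2|7)=+1; sign (−1)^0·+1^-2·+1^-2 = +1.
(a,b)_2: α=1, β=4; u≡3, v≡5 (mod 8); ε(u)ε(v)=1·0, αω(v)=1·1, βω(u)=4·1; sum ≡ 1  ⇒  -1.
(a,b)_29: α=1, u≡26; β=2, v≡26 (mod 29); (26|29)=-1, (26|29)=-1; sign (−1)^0·-1^2·-1^1 = -1.
(a,b)_∞: sgn(111766)=+, sgn(21197)=+, so +1.
(a,b)_47: α=1, u≡2; β=1, v≡28 (mod 47); (2|47)=+1, (28|47)=+1; sign (−1)^1·+1^1·+1^1 = -1.
Ram(111766, 21197) = {2, 11, 29, 47}; no ℚ_2-point on the conic.

[2, 11, 29, 47]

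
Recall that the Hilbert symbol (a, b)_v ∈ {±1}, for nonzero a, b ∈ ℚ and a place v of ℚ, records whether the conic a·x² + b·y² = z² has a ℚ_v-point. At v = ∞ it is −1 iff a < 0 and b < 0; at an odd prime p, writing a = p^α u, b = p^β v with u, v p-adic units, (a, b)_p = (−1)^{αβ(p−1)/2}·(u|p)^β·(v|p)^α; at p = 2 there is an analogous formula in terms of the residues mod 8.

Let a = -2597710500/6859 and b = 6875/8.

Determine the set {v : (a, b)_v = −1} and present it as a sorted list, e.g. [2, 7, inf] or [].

Mod squares: a ≡ -124355, b ≡ 22. Check v ∈ {∞, 2, 3, 5, 7, 11, 17, 19}.
v=5: a=5^3·(≡4), b=5^4·(≡2) mod 5; (4|5)=+1, (2|5)=-1; (−1)^{3·4·2}·(+1)^4·(-1)^3 = -1.
v=∞: -124355 < 0 and 22 > 0  ⇒  (a,b)_∞ = +1.
v=3: a=3^4·(≡1), b=3^0·(≡1) mod 3; (1|3)=+1, (1|3)=+1; (−1)^{4·0·1}·(+1)^0·(+1)^4 = +1.
v=17: a=17^1·(≡5), b=17^0·(≡3) mod 17; (5|17)=-1, (3|17)=-1; (−1)^{1·0·8}·(-1)^0·(-1)^1 = -1.
v=11: a=11^1·(≡4), b=11^1·(≡8) mod 11; (4|11)=+1, (8|11)=-1; (−1)^{1·1·5}·(+1)^1·(-1)^1 = +1.
v=19: a=19^-3·(≡14), b=19^0·(≡2) mod 19; (14|19)=-1, (2|19)=-1; (−1)^{-3·0·9}·(-1)^0·(-1)^-3 = -1.
v=2: v_2(a)=2, v_2(b)=-3; units ≡ 5, 3 (mod 8); ε·ε+αω+βω = 0·1+2·1+-3·1 ≡ 1  ⇒  (a,b)_2 = -1.
v=7: a=7^3·(≡4), b=7^0·(≡1) mod 7; (4|7)=+1, (1|7)=+1; (−1)^{3·0·3}·(+1)^0·(+1)^3 = +1.
Ram(-124355, 22) = {2, 5, 17, 19}; no ℚ_2-point on the conic.

[2, 5, 17, 19]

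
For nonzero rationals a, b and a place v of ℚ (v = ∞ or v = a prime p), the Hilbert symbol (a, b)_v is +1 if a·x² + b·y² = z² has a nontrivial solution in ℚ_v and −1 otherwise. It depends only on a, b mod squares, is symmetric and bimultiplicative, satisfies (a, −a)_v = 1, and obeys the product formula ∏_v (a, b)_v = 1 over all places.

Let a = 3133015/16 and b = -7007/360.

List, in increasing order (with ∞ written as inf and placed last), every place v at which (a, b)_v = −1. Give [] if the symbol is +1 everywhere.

Mod squares: a ≡ 3133015, b ≡ -1430. Check v ∈ {∞, 2, 3, 5, 7, 11, 13, 17, 29, 31, 41}.
v=11: a=11^0·(≡10), b=11^1·(≡7) mod 11; (10|11)=-1, (7|11)=-1; (−1)^{0·1·5}·(-1)^1·(-1)^0 = -1.
v=2: v_2(a)=-4, v_2(b)=-3; units ≡ 7, 5 (mod 8); ε·ε+αω+βω = 1·0+-4·1+-3·0 ≡ 0  ⇒  (a,b)_2 = +1.
v=∞: 3133015 > 0 and -1430 < 0  ⇒  (a,b)_∞ = +1.
v=17: a=17^1·(≡2), b=17^0·(≡16) mod 17; (2|17)=+1, (16|17)=+1; (−1)^{1·0·8}·(+1)^0·(+1)^1 = +1.
v=13: a=13^0·(≡5), b=13^1·(≡8) mod 13; (5|13)=-1, (8|13)=-1; (−1)^{0·1·6}·(-1)^1·(-1)^0 = -1.
v=3: a=3^0·(≡1), b=3^-2·(≡1) mod 3; (1|3)=+1, (1|3)=+1; (−1)^{0·-2·1}·(+1)^-2·(+1)^0 = +1.
v=29: a=29^1·(≡26), b=29^0·(≡13) mod 29; (26|29)=-1, (13|29)=+1; (−1)^{1·0·14}·(-1)^0·(+1)^1 = +1.
v=7: a=7^0·(≡2), b=7^2·(≡6) mod 7; (2|7)=+1, (6|7)=-1; (−1)^{0·2·3}·(+1)^2·(-1)^0 = +1.
v=31: a=31^1·(≡10), b=31^0·(≡13) mod 31; (10|31)=+1, (13|31)=-1; (−1)^{1·0·15}·(+1)^0·(-1)^1 = -1.
v=41: a=41^1·(≡2), b=41^0·(≡36) mod 41; (2|41)=+1, (36|41)=+1; (−1)^{1·0·20}·(+1)^0·(+1)^1 = +1.
v=5: a=5^1·(≡3), b=5^-1·(≡4) mod 5; (3|5)=-1, (4|5)=+1; (−1)^{1·-1·2}·(-1)^-1·(+1)^1 = -1.
|Ram(3133015, -1430)| = 4, even; anisotropic at {5, 11, 13, 31}.

[5, 11, 13, 31]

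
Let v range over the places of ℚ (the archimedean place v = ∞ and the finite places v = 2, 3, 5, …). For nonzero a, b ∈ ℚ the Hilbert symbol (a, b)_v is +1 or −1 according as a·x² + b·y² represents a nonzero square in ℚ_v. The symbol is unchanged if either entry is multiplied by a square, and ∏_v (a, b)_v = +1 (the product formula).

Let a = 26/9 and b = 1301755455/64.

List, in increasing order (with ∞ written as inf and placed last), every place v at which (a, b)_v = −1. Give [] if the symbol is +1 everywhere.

[7, 13]

Mod squares: a ≡ 26, b ≡ 95095. Check v ∈ {∞, 2, 3, 5, 7, 11, 13, 19}.
v=7: a=7^0·(≡6), b=7^1·(≡6) mod 7; (6|7)=-1, (6|7)=-1; (−1)^{0·1·3}·(-1)^1·(-1)^0 = -1.
v=2: v_2(a)=1, v_2(b)=-6; units ≡ 5, 7 (mod 8); ε·ε+αω+βω = 0·1+1·0+-6·1 ≡ 0  ⇒  (a,b)_2 = +1.
v=19: a=19^0·(≡5), b=19^1·(≡13) mod 19; (5|19)=+1, (13|19)=-1; (−1)^{0·1·9}·(+1)^1·(-1)^0 = +1.
v=11: a=11^0·(≡9), b=11^1·(≡8) mod 11; (9|11)=+1, (8|11)=-1; (−1)^{0·1·5}·(+1)^1·(-1)^0 = +1.
v=∞: 26 > 0 and 95095 > 0  ⇒  (a,b)_∞ = +1.
v=5: a=5^0·(≡4), b=5^1·(≡4) mod 5; (4|5)=+1, (4|5)=+1; (−1)^{0·1·2}·(+1)^1·(+1)^0 = +1.
v=13: a=13^1·(≡6), b=13^3·(≡12) mod 13; (6|13)=-1, (12|13)=+1; (−1)^{1·3·6}·(-1)^3·(+1)^1 = -1.
v=3: a=3^-2·(≡2), b=3^4·(≡1) mod 3; (2|3)=-1, (1|3)=+1; (−1)^{-2·4·1}·(-1)^4·(+1)^-2 = +1.
(26, 95095 / ℚ) ramifies at {7, 13}: a division algebra.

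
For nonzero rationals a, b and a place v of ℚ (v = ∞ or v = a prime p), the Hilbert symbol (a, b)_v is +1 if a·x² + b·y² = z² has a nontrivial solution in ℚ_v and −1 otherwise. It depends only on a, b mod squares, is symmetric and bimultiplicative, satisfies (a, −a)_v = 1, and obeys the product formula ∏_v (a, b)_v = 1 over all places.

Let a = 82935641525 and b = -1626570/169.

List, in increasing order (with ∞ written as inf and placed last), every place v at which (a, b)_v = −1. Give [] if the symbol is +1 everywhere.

Mod squares: a ≡ 27416741, b ≡ -180730. Check v ∈ {∞, 2, 3, 5, 11, 13, 31, 37, 41, 53}.
v=11: a=11^3·(≡10), b=11^1·(≡9) mod 11; (10|11)=-1, (9|11)=+1; (−1)^{3·1·5}·(-1)^1·(+1)^3 = +1.
v=5: a=5^2·(≡1), b=5^1·(≡4) mod 5; (1|5)=+1, (4|5)=+1; (−1)^{2·1·2}·(+1)^1·(+1)^2 = +1.
v=13: a=13^0·(≡9), b=13^-2·(≡3) mod 13; (9|13)=+1, (3|13)=+1; (−1)^{0·-2·6}·(+1)^-2·(+1)^0 = +1.
v=31: a=31^1·(≡30), b=31^1·(≡12) mod 31; (30|31)=-1, (12|31)=-1; (−1)^{1·1·15}·(-1)^1·(-1)^1 = -1.
v=53: a=53^1·(≡15), b=53^1·(≡5) mod 53; (15|53)=+1, (5|53)=-1; (−1)^{1·1·26}·(+1)^1·(-1)^1 = -1.
v=2: v_2(a)=0, v_2(b)=1; units ≡ 5, 3 (mod 8); ε·ε+αω+βω = 0·1+0·1+1·1 ≡ 1  ⇒  (a,b)_2 = -1.
v=41: a=41^1·(≡40), b=41^0·(≡21) mod 41; (40|41)=+1, (21|41)=+1; (−1)^{1·0·20}·(+1)^0·(+1)^1 = +1.
v=37: a=37^1·(≡17), b=37^0·(≡17) mod 37; (17|37)=-1, (17|37)=-1; (−1)^{1·0·18}·(-1)^0·(-1)^1 = -1.
v=3: a=3^0·(≡2), b=3^2·(≡2) mod 3; (2|3)=-1, (2|3)=-1; (−1)^{0·2·1}·(-1)^2·(-1)^0 = +1.
v=∞: 27416741 > 0 and -180730 < 0  ⇒  (a,b)_∞ = +1.
Ram(27416741, -180730) = {2, 31, 37, 53}; no ℚ_2-point on the conic.

[2, 31, 37, 53]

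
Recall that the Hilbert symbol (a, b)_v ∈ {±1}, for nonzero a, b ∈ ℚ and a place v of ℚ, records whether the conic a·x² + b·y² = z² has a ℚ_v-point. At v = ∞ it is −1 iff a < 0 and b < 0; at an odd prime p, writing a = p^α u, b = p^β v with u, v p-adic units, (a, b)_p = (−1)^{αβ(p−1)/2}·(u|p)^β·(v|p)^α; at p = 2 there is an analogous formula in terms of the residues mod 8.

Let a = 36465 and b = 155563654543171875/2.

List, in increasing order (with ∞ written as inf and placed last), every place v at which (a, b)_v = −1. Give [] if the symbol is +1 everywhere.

(a, b) ≡ (36465, 3094) mod (ℚ^×)²; places V = {2, 3, 5, 7, 11, 13, 17, ∞}.
(a,b)_5: α=1, u≡3; β=6, v≡4 (mod 5); (3|5)=-1, (4|5)=+1; sign (−1)^0·-1^6·+1^1 = +1.
(a,b)_17: α=1, u≡3; β=3, v≡5 (mod 17); (3|17)=-1, (5|17)=-1; sign (−1)^0·-1^3·-1^1 = +1.
(a,b)_3: α=1, u≡2; β=2, v≡1 (mod 3); (2|3)=-1, (1|3)=+1; sign (−1)^0·-1^2·+1^1 = +1.
(a,b)_∞: sgn(36465)=+, sgn(3094)=+, so +1.
(a,b)_7: α=0, u≡2; β=1, v≡4 (mod 7); (2|7)=+1, (4|7)=+1; sign (−1)^0·+1^1·+1^0 = +1.
(a,b)_13: α=1, u≡10; β=3, v≡10 (mod 13); (10|13)=+1, (10|13)=+1; sign (−1)^0·+1^3·+1^1 = +1.
(a,b)_11: α=1, u≡4; β=4, v≡9 (mod 11); (4|11)=+1, (9|11)=+1; sign (−1)^0·+1^4·+1^1 = +1.
(a,b)_2: α=0, β=-1; u≡1, v≡3 (mod 8); ε(u)ε(v)=0·1, αω(v)=0·1, βω(u)=-1·0; sum ≡ 0  ⇒  +1.
Every local symbol is +1, so the conic 36465·x² + 3094·y² = z² has ℚ_v-points for all v and hence a ℚ-point; (a, b / ℚ) ≅ M_2(ℚ).

[]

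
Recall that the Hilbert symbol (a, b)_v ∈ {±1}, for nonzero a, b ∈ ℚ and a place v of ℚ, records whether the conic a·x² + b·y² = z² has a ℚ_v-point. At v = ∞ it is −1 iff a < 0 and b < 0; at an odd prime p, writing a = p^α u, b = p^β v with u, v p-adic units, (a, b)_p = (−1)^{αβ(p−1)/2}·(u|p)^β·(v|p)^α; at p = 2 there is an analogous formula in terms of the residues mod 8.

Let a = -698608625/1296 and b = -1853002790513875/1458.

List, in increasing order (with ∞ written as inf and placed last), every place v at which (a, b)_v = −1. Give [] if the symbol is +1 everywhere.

(a, b) ≡ (-230945, -572390) mod (ℚ^×)²; places V = {2, 3, 5, 7, 11, 13, 17, 19, 37, ∞}.
(a,b)_19: α=1, u≡5; β=2, v≡6 (mod 19); (5|19)=+1, (6|19)=+1; sign (−1)^0·+1^2·+1^1 = +1.
(a,b)_3: α=-4, u≡1; β=-6, v≡1 (mod 3); (1|3)=+1, (1|3)=+1; sign (−1)^0·+1^-6·+1^-4 = +1.
(a,b)_13: α=1, u≡6; β=1, v≡3 (mod 13); (6|13)=-1, (3|13)=+1; sign (−1)^0·-1^1·+1^1 = -1.
(a,b)_5: α=3, u≡1; β=3, v≡3 (mod 5); (1|5)=+1, (3|5)=-1; sign (−1)^0·+1^3·-1^3 = -1.
(a,b)_7: α=0, u≡6; β=3, v≡1 (mod 7); (6|7)=-1, (1|7)=+1; sign (−1)^0·-1^3·+1^0 = -1.
(a,b)_37: α=0, u≡30; β=1, v≡36 (mod 37); (30|37)=+1, (36|37)=+1; sign (−1)^0·+1^1·+1^0 = +1.
(a,b)_∞: sgn(-230945)=−, sgn(-572390)=−, so -1.
(a,b)_11: α=3, u≡5; β=4, v≡7 (mod 11); (5|11)=+1, (7|11)=-1; sign (−1)^0·+1^4·-1^3 = -1.
(a,b)_17: α=1, u≡9; β=1, v≡3 (mod 17); (9|17)=+1, (3|17)=-1; sign (−1)^0·+1^1·-1^1 = -1.
(a,b)_2: α=-4, β=-1; u≡7, v≡5 (mod 8); ε(u)ε(v)=1·0, αω(v)=-4·1, βω(u)=-1·0; sum ≡ 0  ⇒  +1.
(-230945, -572390 / ℚ) ramifies at {5, 7, 11, 13, 17, ∞}: a division algebra.

[5, 7, 11, 13, 17, inf]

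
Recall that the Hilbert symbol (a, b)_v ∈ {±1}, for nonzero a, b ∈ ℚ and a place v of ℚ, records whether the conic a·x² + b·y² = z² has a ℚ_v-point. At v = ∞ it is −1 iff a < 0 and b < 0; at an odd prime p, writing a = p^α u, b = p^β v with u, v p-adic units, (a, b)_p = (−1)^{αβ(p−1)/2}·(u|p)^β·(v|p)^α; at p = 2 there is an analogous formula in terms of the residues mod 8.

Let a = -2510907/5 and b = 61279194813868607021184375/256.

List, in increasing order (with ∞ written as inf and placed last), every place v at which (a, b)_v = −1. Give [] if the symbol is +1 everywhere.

(a, b) ≡ (-256215, 18491655) mod (ℚ^×)²; places V = {2, 3, 5, 7, 13, 19, 23, 29, 31, ∞}.
(a,b)_31: α=1, u≡26; β=3, v≡22 (mod 31); (26|31)=-1, (22|31)=-1; sign (−1)^1·-1^3·-1^1 = -1.
(a,b)_∞: sgn(-256215)=−, sgn(18491655)=+, so +1.
(a,b)_23: α=0, u≡19; β=1, v≡15 (mod 23); (19|23)=-1, (15|23)=-1; sign (−1)^0·-1^1·-1^0 = -1.
(a,b)_2: α=0, β=-8; u≡1, v≡7 (mod 8); ε(u)ε(v)=0·1, αω(v)=0·0, βω(u)=-8·0; sum ≡ 0  ⇒  +1.
(a,b)_3: α=1, u≡2; β=3, v≡1 (mod 3); (2|3)=-1, (1|3)=+1; sign (−1)^1·-1^3·+1^1 = +1.
(a,b)_29: α=1, u≡8; β=4, v≡17 (mod 29); (8|29)=-1, (17|29)=-1; sign (−1)^0·-1^4·-1^1 = -1.
(a,b)_7: α=2, u≡5; β=5, v≡5 (mod 7); (5|7)=-1, (5|7)=-1; sign (−1)^0·-1^5·-1^2 = -1.
(a,b)_19: α=1, u≡6; β=3, v≡18 (mod 19); (6|19)=+1, (18|19)=-1; sign (−1)^1·+1^3·-1^1 = +1.
(a,b)_13: α=0, u≡6; β=1, v≡3 (mod 13); (6|13)=-1, (3|13)=+1; sign (−1)^0·-1^1·+1^0 = -1.
(a,b)_5: α=-1, u≡3; β=5, v≡4 (mod 5); (3|5)=-1, (4|5)=+1; sign (−1)^0·-1^5·+1^-1 = -1.
(-256215, 18491655 / ℚ) ramifies at {5, 7, 13, 23, 29, 31}: a division algebra.

[5, 7, 13, 23, 29, 31]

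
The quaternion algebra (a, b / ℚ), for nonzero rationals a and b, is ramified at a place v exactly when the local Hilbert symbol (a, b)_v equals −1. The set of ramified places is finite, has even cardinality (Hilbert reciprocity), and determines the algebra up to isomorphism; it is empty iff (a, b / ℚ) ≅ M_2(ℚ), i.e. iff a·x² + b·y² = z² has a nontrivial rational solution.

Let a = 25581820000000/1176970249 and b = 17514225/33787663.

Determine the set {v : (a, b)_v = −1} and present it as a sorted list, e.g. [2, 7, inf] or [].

[2, 5, 7, 11]

Mod squares: a ≡ 55, b ≡ 7. Check v ∈ {∞, 2, 3, 5, 7, 11, 13, 29, 31}.
v=2: v_2(a)=8, v_2(b)=0; units ≡ 7, 7 (mod 8); ε·ε+αω+βω = 1·1+8·0+0·0 ≡ 1  ⇒  (a,b)_2 = -1.
v=7: a=7^-2·(≡5), b=7^-1·(≡1) mod 7; (5|7)=-1, (1|7)=+1; (−1)^{-2·-1·3}·(-1)^-1·(+1)^-2 = -1.
v=5: a=5^7·(≡4), b=5^2·(≡3) mod 5; (4|5)=+1, (3|5)=-1; (−1)^{7·2·2}·(+1)^2·(-1)^7 = -1.
v=31: a=31^2·(≡24), b=31^2·(≡8) mod 31; (24|31)=-1, (8|31)=+1; (−1)^{2·2·15}·(-1)^2·(+1)^2 = +1.
v=11: a=11^3·(≡9), b=11^0·(≡10) mod 11; (9|11)=+1, (10|11)=-1; (−1)^{3·0·5}·(+1)^0·(-1)^3 = -1.
v=29: a=29^-2·(≡8), b=29^0·(≡7) mod 29; (8|29)=-1, (7|29)=+1; (−1)^{-2·0·14}·(-1)^0·(+1)^-2 = +1.
v=13: a=13^-4·(≡9), b=13^-6·(≡2) mod 13; (9|13)=+1, (2|13)=-1; (−1)^{-4·-6·6}·(+1)^-6·(-1)^-4 = +1.
v=3: a=3^0·(≡1), b=3^6·(≡1) mod 3; (1|3)=+1, (1|3)=+1; (−1)^{0·6·1}·(+1)^6·(+1)^0 = +1.
v=∞: 55 > 0 and 7 > 0  ⇒  (a,b)_∞ = +1.
|Ram(55, 7)| = 4, even; anisotropic at {2, 5, 7, 11}.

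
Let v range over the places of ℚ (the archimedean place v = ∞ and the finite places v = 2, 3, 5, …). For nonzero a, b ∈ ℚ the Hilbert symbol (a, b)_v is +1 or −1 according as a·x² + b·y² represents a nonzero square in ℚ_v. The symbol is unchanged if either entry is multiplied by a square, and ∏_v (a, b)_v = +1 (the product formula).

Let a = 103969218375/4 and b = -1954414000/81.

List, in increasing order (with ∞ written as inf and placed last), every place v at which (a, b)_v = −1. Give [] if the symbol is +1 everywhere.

(a, b) ≡ (935, -2035) mod (ℚ^×)²; places V = {2, 3, 5, 7, 11, 17, 19, 37, ∞}.
(a,b)_37: α=2, u≡25; β=1, v≡2 (mod 37); (25|37)=+1, (2|37)=-1; sign (−1)^0·+1^1·-1^2 = +1.
(a,b)_7: α=0, u≡2; β=4, v≡4 (mod 7); (2|7)=+1, (4|7)=+1; sign (−1)^0·+1^4·+1^0 = +1.
(a,b)_11: α=1, u≡10; β=1, v≡6 (mod 11); (10|11)=-1, (6|11)=-1; sign (−1)^1·-1^1·-1^1 = -1.
(a,b)_2: α=-2, β=4; u≡7, v≡5 (mod 8); ε(u)ε(v)=1·0, αω(v)=-2·1, βω(u)=4·0; sum ≡ 0  ⇒  +1.
(a,b)_19: α=2, u≡16; β=0, v≡1 (mod 19); (16|19)=+1, (1|19)=+1; sign (−1)^0·+1^0·+1^2 = +1.
(a,b)_17: α=1, u≡8; β=0, v≡6 (mod 17); (8|17)=+1, (6|17)=-1; sign (−1)^0·+1^0·-1^1 = -1.
(a,b)_∞: sgn(935)=+, sgn(-2035)=−, so +1.
(a,b)_5: α=3, u≡3; β=3, v≡3 (mod 5); (3|5)=-1, (3|5)=-1; sign (−1)^0·-1^3·-1^3 = +1.
(a,b)_3: α=2, u≡2; β=-4, v≡2 (mod 3); (2|3)=-1, (2|3)=-1; sign (−1)^0·-1^-4·-1^2 = +1.
(935, -2035 / ℚ) ramifies at {11, 17}: a division algebra.

[11, 17]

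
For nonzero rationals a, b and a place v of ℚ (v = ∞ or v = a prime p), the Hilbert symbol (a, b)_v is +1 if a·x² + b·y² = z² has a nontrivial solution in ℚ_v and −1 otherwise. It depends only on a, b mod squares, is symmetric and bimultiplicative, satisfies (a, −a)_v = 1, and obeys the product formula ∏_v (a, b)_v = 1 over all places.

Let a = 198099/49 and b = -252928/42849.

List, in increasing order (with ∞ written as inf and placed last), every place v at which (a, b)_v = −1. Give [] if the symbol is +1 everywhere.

[3, 11, 13, 29]

(a, b) ≡ (22011, -247) mod (ℚ^×)²; places V = {2, 3, 7, 11, 13, 19, 23, 29, ∞}.
(a,b)_11: α=1, u≡7; β=0, v≡7 (mod 11); (7|11)=-1, (7|11)=-1; sign (−1)^0·-1^0·-1^1 = -1.
(a,b)_7: α=-2, u≡6; β=0, v≡5 (mod 7); (6|7)=-1, (5|7)=-1; sign (−1)^0·-1^0·-1^-2 = +1.
(a,b)_3: α=3, u≡2; β=-4, v≡2 (mod 3); (2|3)=-1, (2|3)=-1; sign (−1)^0·-1^-4·-1^3 = -1.
(a,b)_∞: sgn(22011)=+, sgn(-247)=−, so +1.
(a,b)_2: α=0, β=10; u≡3, v≡1 (mod 8); ε(u)ε(v)=1·0, αω(v)=0·0, βω(u)=10·1; sum ≡ 0  ⇒  +1.
(a,b)_23: α=1, u≡19; β=-2, v≡6 (mod 23); (19|23)=-1, (6|23)=+1; sign (−1)^0·-1^-2·+1^1 = +1.
(a,b)_29: α=1, u≡24; β=0, v≡26 (mod 29); (24|29)=+1, (26|29)=-1; sign (−1)^0·+1^0·-1^1 = -1.
(a,b)_19: α=0, u≡16; β=1, v≡16 (mod 19); (16|19)=+1, (16|19)=+1; sign (−1)^0·+1^1·+1^0 = +1.
(a,b)_13: α=0, u≡7; β=1, v≡5 (mod 13); (7|13)=-1, (5|13)=-1; sign (−1)^0·-1^1·-1^0 = -1.
(22011, -247 / ℚ) ramifies at {3, 11, 13, 29}: a division algebra.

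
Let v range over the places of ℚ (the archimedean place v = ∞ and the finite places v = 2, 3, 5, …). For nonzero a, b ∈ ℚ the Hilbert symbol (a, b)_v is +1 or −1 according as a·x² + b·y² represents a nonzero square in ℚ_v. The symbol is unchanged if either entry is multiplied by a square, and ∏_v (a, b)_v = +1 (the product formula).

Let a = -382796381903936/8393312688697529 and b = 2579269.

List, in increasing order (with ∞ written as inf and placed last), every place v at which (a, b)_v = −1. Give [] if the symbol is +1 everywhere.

[7, 41]

Mod squares: a ≡ -8569, b ≡ 2579269. Check v ∈ {∞, 2, 7, 11, 13, 17, 19, 23, 37, 41, 43}.
v=17: a=17^-2·(≡1), b=17^0·(≡12) mod 17; (1|17)=+1, (12|17)=-1; (−1)^{-2·0·8}·(+1)^0·(-1)^-2 = +1.
v=13: a=13^6·(≡5), b=13^0·(≡4) mod 13; (5|13)=-1, (4|13)=+1; (−1)^{6·0·6}·(-1)^0·(+1)^6 = +1.
v=41: a=41^-1·(≡4), b=41^1·(≡15) mod 41; (4|41)=+1, (15|41)=-1; (−1)^{-1·1·20}·(+1)^1·(-1)^-1 = -1.
v=43: a=43^-2·(≡23), b=43^1·(≡41) mod 43; (23|43)=+1, (41|43)=+1; (−1)^{-2·1·21}·(+1)^1·(+1)^-2 = +1.
v=37: a=37^-2·(≡32), b=37^0·(≡36) mod 37; (32|37)=-1, (36|37)=+1; (−1)^{-2·0·18}·(-1)^0·(+1)^-2 = +1.
v=11: a=11^3·(≡6), b=11^1·(≡3) mod 11; (6|11)=-1, (3|11)=+1; (−1)^{3·1·5}·(-1)^1·(+1)^3 = +1.
v=19: a=19^1·(≡4), b=19^1·(≡15) mod 19; (4|19)=+1, (15|19)=-1; (−1)^{1·1·9}·(+1)^1·(-1)^1 = +1.
v=2: v_2(a)=6, v_2(b)=0; units ≡ 7, 5 (mod 8); ε·ε+αω+βω = 1·0+6·1+0·0 ≡ 0  ⇒  (a,b)_2 = +1.
v=∞: -8569 < 0 and 2579269 > 0  ⇒  (a,b)_∞ = +1.
v=23: a=23^-4·(≡14), b=23^0·(≡3) mod 23; (14|23)=-1, (3|23)=+1; (−1)^{-4·0·11}·(-1)^0·(+1)^-4 = +1.
v=7: a=7^2·(≡6), b=7^1·(≡1) mod 7; (6|7)=-1, (1|7)=+1; (−1)^{2·1·3}·(-1)^1·(+1)^2 = -1.
Ram(-8569, 2579269) = {7, 41}; no ℚ_7-point on the conic.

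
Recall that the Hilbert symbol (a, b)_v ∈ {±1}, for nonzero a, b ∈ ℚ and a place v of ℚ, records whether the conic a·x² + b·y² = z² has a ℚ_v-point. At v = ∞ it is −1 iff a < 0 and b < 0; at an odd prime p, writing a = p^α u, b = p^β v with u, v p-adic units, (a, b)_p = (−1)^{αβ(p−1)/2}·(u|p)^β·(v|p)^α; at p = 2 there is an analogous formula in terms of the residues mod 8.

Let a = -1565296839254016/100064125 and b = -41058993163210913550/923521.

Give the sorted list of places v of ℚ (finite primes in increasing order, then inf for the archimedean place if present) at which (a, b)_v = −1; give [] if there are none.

(a, b) ≡ (-106590, -2622) mod (ℚ^×)²; places V = {2, 3, 5, 7, 11, 17, 19, 23, 31, ∞}.
(a,b)_2: α=13, β=1; u≡1, v≡1 (mod 8); ε(u)ε(v)=0·0, αω(v)=13·0, βω(u)=1·0; sum ≡ 0  ⇒  +1.
(a,b)_3: α=3, u≡2; β=1, v≡2 (mod 3); (2|3)=-1, (2|3)=-1; sign (−1)^1·-1^1·-1^3 = -1.
(a,b)_17: α=-1, u≡14; β=2, v≡1 (mod 17); (14|17)=-1, (1|17)=+1; sign (−1)^0·-1^2·+1^-1 = +1.
(a,b)_31: α=-2, u≡7; β=-4, v≡12 (mod 31); (7|31)=+1, (12|31)=-1; sign (−1)^0·+1^-4·-1^-2 = +1.
(a,b)_7: α=-2, u≡6; β=0, v≡3 (mod 7); (6|7)=-1, (3|7)=-1; sign (−1)^0·-1^0·-1^-2 = +1.
(a,b)_19: α=1, u≡13; β=1, v≡13 (mod 19); (13|19)=-1, (13|19)=-1; sign (−1)^1·-1^1·-1^1 = -1.
(a,b)_23: α=4, u≡5; β=7, v≡8 (mod 23); (5|23)=-1, (8|23)=+1; sign (−1)^0·-1^7·+1^4 = -1.
(a,b)_11: α=3, u≡3; β=4, v≡6 (mod 11); (3|11)=+1, (6|11)=-1; sign (−1)^0·+1^4·-1^3 = -1.
(a,b)_5: α=-3, u≡3; β=2, v≡3 (mod 5); (3|5)=-1, (3|5)=-1; sign (−1)^0·-1^2·-1^-3 = -1.
(a,b)_∞: sgn(-106590)=−, sgn(-2622)=−, so -1.
(-106590, -2622 / ℚ) ramifies at {3, 5, 11, 19, 23, ∞}: a division algebra.

[3, 5, 11, 19, 23, inf]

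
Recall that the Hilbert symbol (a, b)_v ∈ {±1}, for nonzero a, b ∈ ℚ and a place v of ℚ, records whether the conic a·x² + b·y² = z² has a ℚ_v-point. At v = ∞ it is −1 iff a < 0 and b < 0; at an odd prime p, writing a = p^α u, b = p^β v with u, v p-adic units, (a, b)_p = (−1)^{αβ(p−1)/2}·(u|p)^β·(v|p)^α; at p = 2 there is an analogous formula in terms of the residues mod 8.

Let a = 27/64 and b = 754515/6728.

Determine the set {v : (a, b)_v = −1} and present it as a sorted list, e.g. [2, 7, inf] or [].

(a, b) ≡ (3, 230) mod (ℚ^×)²; places V = {2, 3, 5, 23, 29, ∞}.
(a,b)_29: α=0, u≡19; β=-2, v≡10 (mod 29); (19|29)=-1, (10|29)=-1; sign (−1)^0·-1^-2·-1^0 = +1.
(a,b)_∞: sgn(3)=+, sgn(230)=+, so +1.
(a,b)_5: α=0, u≡3; β=1, v≡1 (mod 5); (3|5)=-1, (1|5)=+1; sign (−1)^0·-1^1·+1^0 = -1.
(a,b)_3: α=3, u≡1; β=8, v≡2 (mod 3); (1|3)=+1, (2|3)=-1; sign (−1)^0·+1^8·-1^3 = -1.
(a,b)_2: α=-6, β=-3; u≡3, v≡3 (mod 8); ε(u)ε(v)=1·1, αω(v)=-6·1, βω(u)=-3·1; sum ≡ 0  ⇒  +1.
(a,b)_23: α=0, u≡13; β=1, v≡14 (mod 23); (13|23)=+1, (14|23)=-1; sign (−1)^0·+1^1·-1^0 = +1.
Ram(3, 230) = {3, 5}; no ℚ_3-point on the conic.

[3, 5]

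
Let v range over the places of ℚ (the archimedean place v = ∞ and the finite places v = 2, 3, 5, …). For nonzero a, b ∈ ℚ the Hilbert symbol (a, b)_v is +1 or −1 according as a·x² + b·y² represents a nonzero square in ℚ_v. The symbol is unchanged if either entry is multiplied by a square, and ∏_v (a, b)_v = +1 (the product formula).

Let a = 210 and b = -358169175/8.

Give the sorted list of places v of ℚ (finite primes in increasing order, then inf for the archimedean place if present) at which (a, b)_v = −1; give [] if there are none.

[13, 17]

(a, b) ≡ (210, -1326) mod (ℚ^×)²; places V = {2, 3, 5, 7, 13, 17, ∞}.
(a,b)_17: α=0, u≡6; β=1, v≡7 (mod 17); (6|17)=-1, (7|17)=-1; sign (−1)^0·-1^1·-1^0 = -1.
(a,b)_5: α=1, u≡2; β=2, v≡1 (mod 5); (2|5)=-1, (1|5)=+1; sign (−1)^0·-1^2·+1^1 = +1.
(a,b)_3: α=1, u≡1; β=3, v≡2 (mod 3); (1|3)=+1, (2|3)=-1; sign (−1)^1·+1^3·-1^1 = +1.
(a,b)_7: α=1, u≡2; β=4, v≡2 (mod 7); (2|7)=+1, (2|7)=+1; sign (−1)^0·+1^4·+1^1 = +1.
(a,b)_∞: sgn(210)=+, sgn(-1326)=−, so +1.
(a,b)_2: α=1, β=-3; u≡1, v≡1 (mod 8); ε(u)ε(v)=0·0, αω(v)=1·0, βω(u)=-3·0; sum ≡ 0  ⇒  +1.
(a,b)_13: α=0, u≡2; β=1, v≡11 (mod 13); (2|13)=-1, (11|13)=-1; sign (−1)^0·-1^1·-1^0 = -1.
(210, -1326 / ℚ) ramifies at {13, 17}: a division algebra.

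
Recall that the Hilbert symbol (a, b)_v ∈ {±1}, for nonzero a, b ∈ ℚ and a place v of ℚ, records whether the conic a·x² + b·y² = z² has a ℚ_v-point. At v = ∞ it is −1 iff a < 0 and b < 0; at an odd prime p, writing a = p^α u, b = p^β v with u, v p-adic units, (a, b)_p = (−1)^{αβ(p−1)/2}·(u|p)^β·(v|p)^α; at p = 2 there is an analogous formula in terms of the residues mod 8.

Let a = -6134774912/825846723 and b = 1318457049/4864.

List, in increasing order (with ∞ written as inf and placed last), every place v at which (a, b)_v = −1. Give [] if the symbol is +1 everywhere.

[2, 3, 7, 19]

(a, b) ≡ (-646, 88179) mod (ℚ^×)²; places V = {2, 3, 7, 13, 17, 19, 23, 41, 43, ∞}.
(a,b)_13: α=-2, u≡12; β=3, v≡12 (mod 13); (12|13)=+1, (12|13)=+1; sign (−1)^0·+1^3·+1^-2 = +1.
(a,b)_2: α=7, β=-8; u≡5, v≡3 (mod 8); ε(u)ε(v)=0·1, αω(v)=7·1, βω(u)=-8·1; sum ≡ 1  ⇒  -1.
(a,b)_19: α=-1, u≡17; β=-1, v≡9 (mod 19); (17|19)=+1, (9|19)=+1; sign (−1)^1·+1^-1·+1^-1 = -1.
(a,b)_3: α=-2, u≡2; β=1, v≡2 (mod 3); (2|3)=-1, (2|3)=-1; sign (−1)^0·-1^1·-1^-2 = -1.
(a,b)_∞: sgn(-646)=−, sgn(88179)=+, so +1.
(a,b)_7: α=2, u≡3; β=1, v≡2 (mod 7); (3|7)=-1, (2|7)=+1; sign (−1)^0·-1^1·+1^2 = -1.
(a,b)_23: α=2, u≡22; β=0, v≡22 (mod 23); (22|23)=-1, (22|23)=-1; sign (−1)^0·-1^0·-1^2 = +1.
(a,b)_17: α=-1, u≡13; β=1, v≡1 (mod 17); (13|17)=+1, (1|17)=+1; sign (−1)^0·+1^1·+1^-1 = +1.
(a,b)_41: α=-2, u≡9; β=2, v≡11 (mod 41); (9|41)=+1, (11|41)=-1; sign (−1)^0·+1^2·-1^-2 = +1.
(a,b)_43: α=2, u≡32; β=0, v≡33 (mod 43); (32|43)=-1, (33|43)=-1; sign (−1)^0·-1^0·-1^2 = +1.
Ram(-646, 88179) = {2, 3, 7, 19}; no ℚ_2-point on the conic.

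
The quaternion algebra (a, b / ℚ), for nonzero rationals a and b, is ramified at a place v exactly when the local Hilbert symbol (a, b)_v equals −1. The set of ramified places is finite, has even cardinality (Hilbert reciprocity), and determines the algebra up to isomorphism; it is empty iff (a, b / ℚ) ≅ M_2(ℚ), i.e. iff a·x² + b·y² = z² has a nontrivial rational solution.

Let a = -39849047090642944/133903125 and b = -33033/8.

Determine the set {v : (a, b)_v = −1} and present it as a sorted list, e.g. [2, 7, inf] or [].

Mod squares: a ≡ -124355, b ≡ -546. Check v ∈ {∞, 2, 3, 5, 7, 11, 13, 17, 19, 23, 29, 31}.
v=29: a=29^2·(≡3), b=29^0·(≡7) mod 29; (3|29)=-1, (7|29)=+1; (−1)^{2·0·14}·(-1)^0·(+1)^2 = +1.
v=23: a=23^-2·(≡12), b=23^0·(≡8) mod 23; (12|23)=+1, (8|23)=+1; (−1)^{-2·0·11}·(+1)^0·(+1)^-2 = +1.
v=2: v_2(a)=14, v_2(b)=-3; units ≡ 5, 7 (mod 8); ε·ε+αω+βω = 0·1+14·0+-3·1 ≡ 1  ⇒  (a,b)_2 = -1.
v=13: a=13^0·(≡3), b=13^1·(≡9) mod 13; (3|13)=+1, (9|13)=+1; (−1)^{0·1·6}·(+1)^1·(+1)^0 = +1.
v=∞: -124355 < 0 and -546 < 0  ⇒  (a,b)_∞ = -1.
v=5: a=5^-5·(≡4), b=5^0·(≡4) mod 5; (4|5)=+1, (4|5)=+1; (−1)^{-5·0·2}·(+1)^0·(+1)^-5 = +1.
v=3: a=3^-4·(≡1), b=3^1·(≡1) mod 3; (1|3)=+1, (1|3)=+1; (−1)^{-4·1·1}·(+1)^1·(+1)^-4 = +1.
v=31: a=31^2·(≡12), b=31^0·(≡21) mod 31; (12|31)=-1, (21|31)=-1; (−1)^{2·0·15}·(-1)^0·(-1)^2 = +1.
v=17: a=17^1·(≡7), b=17^0·(≡4) mod 17; (7|17)=-1, (4|17)=+1; (−1)^{1·0·8}·(-1)^0·(+1)^1 = +1.
v=19: a=19^1·(≡8), b=19^0·(≡1) mod 19; (8|19)=-1, (1|19)=+1; (−1)^{1·0·9}·(-1)^0·(+1)^1 = +1.
v=7: a=7^1·(≡1), b=7^1·(≡6) mod 7; (1|7)=+1, (6|7)=-1; (−1)^{1·1·3}·(+1)^1·(-1)^1 = +1.
v=11: a=11^3·(≡4), b=11^2·(≡3) mod 11; (4|11)=+1, (3|11)=+1; (−1)^{3·2·5}·(+1)^2·(+1)^3 = +1.
|Ram(-124355, -546)| = 2, even; anisotropic at {2, ∞}.

[2, inf]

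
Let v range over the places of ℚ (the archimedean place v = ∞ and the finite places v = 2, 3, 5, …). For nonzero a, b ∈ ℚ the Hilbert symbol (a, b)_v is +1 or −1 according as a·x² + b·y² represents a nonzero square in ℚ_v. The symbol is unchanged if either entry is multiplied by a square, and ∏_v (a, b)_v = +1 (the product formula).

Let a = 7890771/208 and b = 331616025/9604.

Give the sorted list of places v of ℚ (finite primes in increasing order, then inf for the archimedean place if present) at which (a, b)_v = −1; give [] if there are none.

Mod squares: a ≡ 106743, b ≡ 969. Check v ∈ {∞, 2, 3, 5, 7, 13, 17, 19, 23, 31}.
v=2: v_2(a)=-4, v_2(b)=-2; units ≡ 7, 1 (mod 8); ε·ε+αω+βω = 1·0+-4·0+-2·0 ≡ 0  ⇒  (a,b)_2 = +1.
v=∞: 106743 > 0 and 969 > 0  ⇒  (a,b)_∞ = +1.
v=7: a=7^1·(≡3), b=7^-4·(≡5) mod 7; (3|7)=-1, (5|7)=-1; (−1)^{1·-4·3}·(-1)^-4·(-1)^1 = -1.
v=17: a=17^1·(≡3), b=17^1·(≡12) mod 17; (3|17)=-1, (12|17)=-1; (−1)^{1·1·8}·(-1)^1·(-1)^1 = +1.
v=31: a=31^2·(≡28), b=31^0·(≡20) mod 31; (28|31)=+1, (20|31)=+1; (−1)^{2·0·15}·(+1)^0·(+1)^2 = +1.
v=19: a=19^0·(≡5), b=19^1·(≡2) mod 19; (5|19)=+1, (2|19)=-1; (−1)^{0·1·9}·(+1)^1·(-1)^0 = +1.
v=3: a=3^1·(≡1), b=3^5·(≡2) mod 3; (1|3)=+1, (2|3)=-1; (−1)^{1·5·1}·(+1)^5·(-1)^1 = +1.
v=5: a=5^0·(≡2), b=5^2·(≡4) mod 5; (2|5)=-1, (4|5)=+1; (−1)^{0·2·2}·(-1)^2·(+1)^0 = +1.
v=13: a=13^-1·(≡6), b=13^2·(≡7) mod 13; (6|13)=-1, (7|13)=-1; (−1)^{-1·2·6}·(-1)^2·(-1)^-1 = -1.
v=23: a=23^1·(≡9), b=23^0·(≡16) mod 23; (9|23)=+1, (16|23)=+1; (−1)^{1·0·11}·(+1)^0·(+1)^1 = +1.
|Ram(106743, 969)| = 2, even; anisotropic at {7, 13}.

[7, 13]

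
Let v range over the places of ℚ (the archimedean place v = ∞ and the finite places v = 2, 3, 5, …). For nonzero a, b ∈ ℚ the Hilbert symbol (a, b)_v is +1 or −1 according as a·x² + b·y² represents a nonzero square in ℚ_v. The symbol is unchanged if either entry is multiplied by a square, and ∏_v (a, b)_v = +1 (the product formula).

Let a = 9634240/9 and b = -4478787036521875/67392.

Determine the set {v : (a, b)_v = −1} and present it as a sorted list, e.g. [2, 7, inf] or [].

(a, b) ≡ (150535, -320661055) mod (ℚ^×)²; places V = {2, 3, 5, 7, 11, 13, 17, 23, 31, 37, ∞}.
(a,b)_∞: sgn(150535)=+, sgn(-320661055)=−, so +1.
(a,b)_11: α=1, u≡1; β=3, v≡2 (mod 11); (1|11)=+1, (2|11)=-1; sign (−1)^1·+1^3·-1^1 = +1.
(a,b)_17: α=1, u≡16; β=1, v≡6 (mod 17); (16|17)=+1, (6|17)=-1; sign (−1)^0·+1^1·-1^1 = -1.
(a,b)_13: α=0, u≡2; β=-1, v≡4 (mod 13); (2|13)=-1, (4|13)=+1; sign (−1)^0·-1^-1·+1^0 = -1.
(a,b)_31: α=0, u≡17; β=1, v≡28 (mod 31); (17|31)=-1, (28|31)=+1; sign (−1)^0·-1^1·+1^0 = -1.
(a,b)_3: α=-2, u≡1; β=-4, v≡2 (mod 3); (1|3)=+1, (2|3)=-1; sign (−1)^0·+1^-4·-1^-2 = +1.
(a,b)_23: α=1, u≡3; β=1, v≡7 (mod 23); (3|23)=+1, (7|23)=-1; sign (−1)^1·+1^1·-1^1 = +1.
(a,b)_5: α=1, u≡2; β=5, v≡4 (mod 5); (2|5)=-1, (4|5)=+1; sign (−1)^0·-1^5·+1^1 = -1.
(a,b)_37: α=0, u≡20; β=1, v≡31 (mod 37); (20|37)=-1, (31|37)=-1; sign (−1)^0·-1^1·-1^0 = -1.
(a,b)_7: α=1, u≡4; β=4, v≡6 (mod 7); (4|7)=+1, (6|7)=-1; sign (−1)^0·+1^4·-1^1 = -1.
(a,b)_2: α=6, β=-6; u≡7, v≡1 (mod 8); ε(u)ε(v)=1·0, αω(v)=6·0, βω(u)=-6·0; sum ≡ 0  ⇒  +1.
Ram(150535, -320661055) = {5, 7, 13, 17, 31, 37}; no ℚ_5-point on the conic.

[5, 7, 13, 17, 31, 37]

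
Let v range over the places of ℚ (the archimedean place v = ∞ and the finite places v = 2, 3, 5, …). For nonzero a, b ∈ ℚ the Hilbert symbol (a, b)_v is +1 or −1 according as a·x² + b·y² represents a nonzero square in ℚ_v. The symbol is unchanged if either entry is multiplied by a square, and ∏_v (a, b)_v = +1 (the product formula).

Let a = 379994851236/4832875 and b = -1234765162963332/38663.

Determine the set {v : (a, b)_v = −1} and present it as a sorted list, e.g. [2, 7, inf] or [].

(a, b) ≡ (64515, -391) mod (ℚ^×)²; places V = {2, 3, 5, 7, 11, 13, 17, 23, 41, 43, ∞}.
(a,b)_23: α=-1, u≡22; β=-1, v≡12 (mod 23); (22|23)=-1, (12|23)=+1; sign (−1)^1·-1^-1·+1^-1 = +1.
(a,b)_11: α=3, u≡6; β=4, v≡3 (mod 11); (6|11)=-1, (3|11)=+1; sign (−1)^0·-1^4·+1^3 = +1.
(a,b)_3: α=1, u≡1; β=4, v≡2 (mod 3); (1|3)=+1, (2|3)=-1; sign (−1)^0·+1^4·-1^1 = -1.
(a,b)_5: α=-3, u≡2; β=0, v≡1 (mod 5); (2|5)=-1, (1|5)=+1; sign (−1)^0·-1^0·+1^-3 = +1.
(a,b)_∞: sgn(64515)=+, sgn(-391)=−, so +1.
(a,b)_17: α=1, u≡13; β=1, v≡3 (mod 17); (13|17)=+1, (3|17)=-1; sign (−1)^0·+1^1·-1^1 = -1.
(a,b)_41: α=-2, u≡19; β=-2, v≡24 (mod 41); (19|41)=-1, (24|41)=-1; sign (−1)^0·-1^-2·-1^-2 = +1.
(a,b)_43: α=0, u≡15; β=2, v≡37 (mod 43); (15|43)=+1, (37|43)=-1; sign (−1)^0·+1^2·-1^0 = +1.
(a,b)_2: α=2, β=2; u≡3, v≡1 (mod 8); ε(u)ε(v)=1·0, αω(v)=2·0, βω(u)=2·1; sum ≡ 0  ⇒  +1.
(a,b)_13: α=4, u≡1; β=2, v≡9 (mod 13); (1|13)=+1, (9|13)=+1; sign (−1)^0·+1^2·+1^4 = +1.
(a,b)_7: α=2, u≡3; β=2, v≡2 (mod 7); (3|7)=-1, (2|7)=+1; sign (−1)^0·-1^2·+1^2 = +1.
|Ram(64515, -391)| = 2, even; anisotropic at {3, 17}.

[3, 17]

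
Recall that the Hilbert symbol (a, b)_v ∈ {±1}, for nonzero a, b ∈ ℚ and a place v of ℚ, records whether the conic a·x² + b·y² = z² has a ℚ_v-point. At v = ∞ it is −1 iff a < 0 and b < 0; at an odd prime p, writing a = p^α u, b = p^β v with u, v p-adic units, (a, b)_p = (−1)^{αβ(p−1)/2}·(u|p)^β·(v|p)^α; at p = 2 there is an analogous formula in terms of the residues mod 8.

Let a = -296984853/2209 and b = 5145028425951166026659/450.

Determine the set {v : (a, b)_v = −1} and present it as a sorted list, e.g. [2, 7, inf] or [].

(a, b) ≡ (-39237, 210022582) mod (ℚ^×)²; places V = {2, 3, 5, 7, 11, 29, 31, 37, 41, 47, ∞}.
(a,b)_7: α=0, u≡6; β=3, v≡2 (mod 7); (6|7)=-1, (2|7)=+1; sign (−1)^0·-1^3·+1^0 = -1.
(a,b)_5: α=0, u≡3; β=-2, v≡3 (mod 5); (3|5)=-1, (3|5)=-1; sign (−1)^0·-1^-2·-1^0 = +1.
(a,b)_∞: sgn(-39237)=−, sgn(210022582)=+, so +1.
(a,b)_2: α=0, β=-1; u≡3, v≡3 (mod 8); ε(u)ε(v)=1·1, αω(v)=0·1, βω(u)=-1·1; sum ≡ 0  ⇒  +1.
(a,b)_3: α=3, u≡1; β=-2, v≡1 (mod 3); (1|3)=+1, (1|3)=+1; sign (−1)^0·+1^-2·+1^3 = +1.
(a,b)_31: α=0, u≡25; β=1, v≡15 (mod 31); (25|31)=+1, (15|31)=-1; sign (−1)^0·+1^1·-1^0 = +1.
(a,b)_41: α=1, u≡29; β=3, v≡19 (mod 41); (29|41)=-1, (19|41)=-1; sign (−1)^0·-1^3·-1^1 = +1.
(a,b)_47: α=-2, u≡16; β=0, v≡12 (mod 47); (16|47)=+1, (12|47)=+1; sign (−1)^0·+1^0·+1^-2 = +1.
(a,b)_29: α=3, u≡18; β=7, v≡8 (mod 29); (18|29)=-1, (8|29)=-1; sign (−1)^0·-1^7·-1^3 = +1.
(a,b)_37: α=0, u≡19; β=1, v≡31 (mod 37); (19|37)=-1, (31|37)=-1; sign (−1)^0·-1^1·-1^0 = -1.
(a,b)_11: α=1, u≡7; β=1, v≡4 (mod 11); (7|11)=-1, (4|11)=+1; sign (−1)^1·-1^1·+1^1 = +1.
|Ram(-39237, 210022582)| = 2, even; anisotropic at {7, 37}.

[7, 37]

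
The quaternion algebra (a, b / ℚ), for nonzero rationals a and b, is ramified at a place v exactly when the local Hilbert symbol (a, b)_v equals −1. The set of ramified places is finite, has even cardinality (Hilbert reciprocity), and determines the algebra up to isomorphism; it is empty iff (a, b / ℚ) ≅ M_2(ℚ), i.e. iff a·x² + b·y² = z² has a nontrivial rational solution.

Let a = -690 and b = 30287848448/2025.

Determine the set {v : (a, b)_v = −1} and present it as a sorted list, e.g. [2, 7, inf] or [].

Mod squares: a ≡ -690, b ≡ 55913. Check v ∈ {∞, 2, 3, 5, 11, 13, 17, 23}.
v=11: a=11^0·(≡3), b=11^1·(≡1) mod 11; (3|11)=+1, (1|11)=+1; (−1)^{0·1·5}·(+1)^1·(+1)^0 = +1.
v=13: a=13^0·(≡12), b=13^1·(≡8) mod 13; (12|13)=+1, (8|13)=-1; (−1)^{0·1·6}·(+1)^1·(-1)^0 = +1.
v=2: v_2(a)=1, v_2(b)=10; units ≡ 7, 1 (mod 8); ε·ε+αω+βω = 1·0+1·0+10·0 ≡ 0  ⇒  (a,b)_2 = +1.
v=5: a=5^1·(≡2), b=5^-2·(≡3) mod 5; (2|5)=-1, (3|5)=-1; (−1)^{1·-2·2}·(-1)^-2·(-1)^1 = -1.
v=17: a=17^0·(≡7), b=17^1·(≡15) mod 17; (7|17)=-1, (15|17)=+1; (−1)^{0·1·8}·(-1)^1·(+1)^0 = -1.
v=3: a=3^1·(≡1), b=3^-4·(≡2) mod 3; (1|3)=+1, (2|3)=-1; (−1)^{1·-4·1}·(+1)^-4·(-1)^1 = -1.
v=∞: -690 < 0 and 55913 > 0  ⇒  (a,b)_∞ = +1.
v=23: a=23^1·(≡16), b=23^3·(≡8) mod 23; (16|23)=+1, (8|23)=+1; (−1)^{1·3·11}·(+1)^3·(+1)^1 = -1.
(-690, 55913 / ℚ) ramifies at {3, 5, 17, 23}: a division algebra.

[3, 5, 17, 23]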